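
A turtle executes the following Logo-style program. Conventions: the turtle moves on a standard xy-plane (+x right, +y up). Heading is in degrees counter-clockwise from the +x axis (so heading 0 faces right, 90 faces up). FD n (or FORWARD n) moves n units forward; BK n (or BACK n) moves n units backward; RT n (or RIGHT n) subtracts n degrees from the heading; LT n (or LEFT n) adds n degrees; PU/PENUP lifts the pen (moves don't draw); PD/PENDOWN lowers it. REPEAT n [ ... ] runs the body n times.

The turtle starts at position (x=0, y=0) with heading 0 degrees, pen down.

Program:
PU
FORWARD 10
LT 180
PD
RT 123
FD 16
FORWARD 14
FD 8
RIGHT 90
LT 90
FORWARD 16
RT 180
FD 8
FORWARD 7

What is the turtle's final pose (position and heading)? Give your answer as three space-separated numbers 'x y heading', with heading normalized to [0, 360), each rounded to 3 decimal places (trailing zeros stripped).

Answer: 31.241 32.708 237

Derivation:
Executing turtle program step by step:
Start: pos=(0,0), heading=0, pen down
PU: pen up
FD 10: (0,0) -> (10,0) [heading=0, move]
LT 180: heading 0 -> 180
PD: pen down
RT 123: heading 180 -> 57
FD 16: (10,0) -> (18.714,13.419) [heading=57, draw]
FD 14: (18.714,13.419) -> (26.339,25.16) [heading=57, draw]
FD 8: (26.339,25.16) -> (30.696,31.869) [heading=57, draw]
RT 90: heading 57 -> 327
LT 90: heading 327 -> 57
FD 16: (30.696,31.869) -> (39.411,45.288) [heading=57, draw]
RT 180: heading 57 -> 237
FD 8: (39.411,45.288) -> (35.053,38.579) [heading=237, draw]
FD 7: (35.053,38.579) -> (31.241,32.708) [heading=237, draw]
Final: pos=(31.241,32.708), heading=237, 6 segment(s) drawn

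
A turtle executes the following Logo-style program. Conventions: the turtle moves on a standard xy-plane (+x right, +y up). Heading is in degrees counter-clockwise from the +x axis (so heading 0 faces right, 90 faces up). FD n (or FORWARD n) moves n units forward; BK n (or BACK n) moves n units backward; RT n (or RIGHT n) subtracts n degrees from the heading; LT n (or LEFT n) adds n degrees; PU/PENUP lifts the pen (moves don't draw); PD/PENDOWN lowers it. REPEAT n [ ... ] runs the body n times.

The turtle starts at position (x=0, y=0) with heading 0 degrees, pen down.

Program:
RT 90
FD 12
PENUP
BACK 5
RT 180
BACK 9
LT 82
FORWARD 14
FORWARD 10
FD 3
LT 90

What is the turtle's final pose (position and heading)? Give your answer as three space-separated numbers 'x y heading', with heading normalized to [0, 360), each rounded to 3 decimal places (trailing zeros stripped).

Answer: -26.737 -12.242 262

Derivation:
Executing turtle program step by step:
Start: pos=(0,0), heading=0, pen down
RT 90: heading 0 -> 270
FD 12: (0,0) -> (0,-12) [heading=270, draw]
PU: pen up
BK 5: (0,-12) -> (0,-7) [heading=270, move]
RT 180: heading 270 -> 90
BK 9: (0,-7) -> (0,-16) [heading=90, move]
LT 82: heading 90 -> 172
FD 14: (0,-16) -> (-13.864,-14.052) [heading=172, move]
FD 10: (-13.864,-14.052) -> (-23.766,-12.66) [heading=172, move]
FD 3: (-23.766,-12.66) -> (-26.737,-12.242) [heading=172, move]
LT 90: heading 172 -> 262
Final: pos=(-26.737,-12.242), heading=262, 1 segment(s) drawn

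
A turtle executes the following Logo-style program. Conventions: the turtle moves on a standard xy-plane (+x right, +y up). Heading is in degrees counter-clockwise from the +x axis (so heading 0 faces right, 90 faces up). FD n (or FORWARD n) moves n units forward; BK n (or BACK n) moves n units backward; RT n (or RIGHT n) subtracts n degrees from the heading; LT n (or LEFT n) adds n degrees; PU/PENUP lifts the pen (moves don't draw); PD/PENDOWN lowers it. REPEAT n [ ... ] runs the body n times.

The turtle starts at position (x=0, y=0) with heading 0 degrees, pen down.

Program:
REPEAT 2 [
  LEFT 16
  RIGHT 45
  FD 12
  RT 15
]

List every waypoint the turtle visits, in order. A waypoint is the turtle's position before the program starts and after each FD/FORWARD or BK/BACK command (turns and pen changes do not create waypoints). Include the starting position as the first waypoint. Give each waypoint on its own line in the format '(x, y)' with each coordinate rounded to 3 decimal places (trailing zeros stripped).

Executing turtle program step by step:
Start: pos=(0,0), heading=0, pen down
REPEAT 2 [
  -- iteration 1/2 --
  LT 16: heading 0 -> 16
  RT 45: heading 16 -> 331
  FD 12: (0,0) -> (10.495,-5.818) [heading=331, draw]
  RT 15: heading 331 -> 316
  -- iteration 2/2 --
  LT 16: heading 316 -> 332
  RT 45: heading 332 -> 287
  FD 12: (10.495,-5.818) -> (14.004,-17.293) [heading=287, draw]
  RT 15: heading 287 -> 272
]
Final: pos=(14.004,-17.293), heading=272, 2 segment(s) drawn
Waypoints (3 total):
(0, 0)
(10.495, -5.818)
(14.004, -17.293)

Answer: (0, 0)
(10.495, -5.818)
(14.004, -17.293)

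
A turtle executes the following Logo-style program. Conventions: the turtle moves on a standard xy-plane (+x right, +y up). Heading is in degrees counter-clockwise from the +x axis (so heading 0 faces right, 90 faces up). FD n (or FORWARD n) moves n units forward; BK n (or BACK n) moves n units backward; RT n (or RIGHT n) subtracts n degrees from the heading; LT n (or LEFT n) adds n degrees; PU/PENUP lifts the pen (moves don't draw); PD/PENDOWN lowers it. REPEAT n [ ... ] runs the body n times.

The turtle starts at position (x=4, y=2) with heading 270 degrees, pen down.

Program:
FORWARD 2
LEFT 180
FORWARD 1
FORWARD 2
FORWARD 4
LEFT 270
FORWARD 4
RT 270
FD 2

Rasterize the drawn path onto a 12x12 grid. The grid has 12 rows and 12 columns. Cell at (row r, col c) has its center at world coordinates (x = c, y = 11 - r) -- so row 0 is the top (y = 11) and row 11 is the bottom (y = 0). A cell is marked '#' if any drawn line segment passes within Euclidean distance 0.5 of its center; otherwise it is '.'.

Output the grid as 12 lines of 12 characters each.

Segment 0: (4,2) -> (4,0)
Segment 1: (4,0) -> (4,1)
Segment 2: (4,1) -> (4,3)
Segment 3: (4,3) -> (4,7)
Segment 4: (4,7) -> (8,7)
Segment 5: (8,7) -> (8,9)

Answer: ............
............
........#...
........#...
....#####...
....#.......
....#.......
....#.......
....#.......
....#.......
....#.......
....#.......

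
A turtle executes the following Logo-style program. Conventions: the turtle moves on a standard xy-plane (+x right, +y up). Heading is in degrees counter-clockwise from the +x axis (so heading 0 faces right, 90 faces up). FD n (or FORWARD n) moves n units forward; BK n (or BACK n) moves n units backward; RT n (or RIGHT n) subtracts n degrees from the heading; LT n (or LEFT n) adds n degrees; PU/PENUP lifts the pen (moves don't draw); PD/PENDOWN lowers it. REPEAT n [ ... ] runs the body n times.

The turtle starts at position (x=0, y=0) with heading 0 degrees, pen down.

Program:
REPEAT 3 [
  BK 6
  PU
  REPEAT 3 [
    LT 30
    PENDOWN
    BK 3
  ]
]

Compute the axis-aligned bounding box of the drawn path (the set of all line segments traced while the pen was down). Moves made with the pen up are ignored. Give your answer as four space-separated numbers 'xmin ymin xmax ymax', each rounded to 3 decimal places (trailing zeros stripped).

Executing turtle program step by step:
Start: pos=(0,0), heading=0, pen down
REPEAT 3 [
  -- iteration 1/3 --
  BK 6: (0,0) -> (-6,0) [heading=0, draw]
  PU: pen up
  REPEAT 3 [
    -- iteration 1/3 --
    LT 30: heading 0 -> 30
    PD: pen down
    BK 3: (-6,0) -> (-8.598,-1.5) [heading=30, draw]
    -- iteration 2/3 --
    LT 30: heading 30 -> 60
    PD: pen down
    BK 3: (-8.598,-1.5) -> (-10.098,-4.098) [heading=60, draw]
    -- iteration 3/3 --
    LT 30: heading 60 -> 90
    PD: pen down
    BK 3: (-10.098,-4.098) -> (-10.098,-7.098) [heading=90, draw]
  ]
  -- iteration 2/3 --
  BK 6: (-10.098,-7.098) -> (-10.098,-13.098) [heading=90, draw]
  PU: pen up
  REPEAT 3 [
    -- iteration 1/3 --
    LT 30: heading 90 -> 120
    PD: pen down
    BK 3: (-10.098,-13.098) -> (-8.598,-15.696) [heading=120, draw]
    -- iteration 2/3 --
    LT 30: heading 120 -> 150
    PD: pen down
    BK 3: (-8.598,-15.696) -> (-6,-17.196) [heading=150, draw]
    -- iteration 3/3 --
    LT 30: heading 150 -> 180
    PD: pen down
    BK 3: (-6,-17.196) -> (-3,-17.196) [heading=180, draw]
  ]
  -- iteration 3/3 --
  BK 6: (-3,-17.196) -> (3,-17.196) [heading=180, draw]
  PU: pen up
  REPEAT 3 [
    -- iteration 1/3 --
    LT 30: heading 180 -> 210
    PD: pen down
    BK 3: (3,-17.196) -> (5.598,-15.696) [heading=210, draw]
    -- iteration 2/3 --
    LT 30: heading 210 -> 240
    PD: pen down
    BK 3: (5.598,-15.696) -> (7.098,-13.098) [heading=240, draw]
    -- iteration 3/3 --
    LT 30: heading 240 -> 270
    PD: pen down
    BK 3: (7.098,-13.098) -> (7.098,-10.098) [heading=270, draw]
  ]
]
Final: pos=(7.098,-10.098), heading=270, 12 segment(s) drawn

Segment endpoints: x in {-10.098, -8.598, -6, -3, 0, 3, 5.598, 7.098, 7.098}, y in {-17.196, -15.696, -13.098, -10.098, -7.098, -4.098, -1.5, 0}
xmin=-10.098, ymin=-17.196, xmax=7.098, ymax=0

Answer: -10.098 -17.196 7.098 0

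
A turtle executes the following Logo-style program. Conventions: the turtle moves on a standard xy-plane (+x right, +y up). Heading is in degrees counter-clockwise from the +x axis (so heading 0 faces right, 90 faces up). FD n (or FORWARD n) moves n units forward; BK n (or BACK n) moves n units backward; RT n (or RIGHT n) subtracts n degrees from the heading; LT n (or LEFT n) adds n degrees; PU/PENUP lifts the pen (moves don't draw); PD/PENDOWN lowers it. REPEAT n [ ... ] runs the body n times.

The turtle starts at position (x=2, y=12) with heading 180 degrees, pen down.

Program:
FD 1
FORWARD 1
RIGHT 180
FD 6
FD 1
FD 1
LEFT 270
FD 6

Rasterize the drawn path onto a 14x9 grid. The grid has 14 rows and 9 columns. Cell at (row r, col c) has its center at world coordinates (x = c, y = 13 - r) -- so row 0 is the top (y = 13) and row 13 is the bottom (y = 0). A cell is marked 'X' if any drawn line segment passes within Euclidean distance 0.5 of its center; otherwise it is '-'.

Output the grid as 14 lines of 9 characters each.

Segment 0: (2,12) -> (1,12)
Segment 1: (1,12) -> (0,12)
Segment 2: (0,12) -> (6,12)
Segment 3: (6,12) -> (7,12)
Segment 4: (7,12) -> (8,12)
Segment 5: (8,12) -> (8,6)

Answer: ---------
XXXXXXXXX
--------X
--------X
--------X
--------X
--------X
--------X
---------
---------
---------
---------
---------
---------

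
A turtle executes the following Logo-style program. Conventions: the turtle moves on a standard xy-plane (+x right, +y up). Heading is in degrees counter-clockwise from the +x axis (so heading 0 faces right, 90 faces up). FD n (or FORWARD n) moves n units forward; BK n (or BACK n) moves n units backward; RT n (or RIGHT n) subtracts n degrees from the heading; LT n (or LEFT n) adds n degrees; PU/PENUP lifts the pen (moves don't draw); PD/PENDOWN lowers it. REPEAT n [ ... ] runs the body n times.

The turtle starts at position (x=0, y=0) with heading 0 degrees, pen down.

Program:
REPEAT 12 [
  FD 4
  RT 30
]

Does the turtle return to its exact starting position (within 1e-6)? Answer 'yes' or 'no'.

Executing turtle program step by step:
Start: pos=(0,0), heading=0, pen down
REPEAT 12 [
  -- iteration 1/12 --
  FD 4: (0,0) -> (4,0) [heading=0, draw]
  RT 30: heading 0 -> 330
  -- iteration 2/12 --
  FD 4: (4,0) -> (7.464,-2) [heading=330, draw]
  RT 30: heading 330 -> 300
  -- iteration 3/12 --
  FD 4: (7.464,-2) -> (9.464,-5.464) [heading=300, draw]
  RT 30: heading 300 -> 270
  -- iteration 4/12 --
  FD 4: (9.464,-5.464) -> (9.464,-9.464) [heading=270, draw]
  RT 30: heading 270 -> 240
  -- iteration 5/12 --
  FD 4: (9.464,-9.464) -> (7.464,-12.928) [heading=240, draw]
  RT 30: heading 240 -> 210
  -- iteration 6/12 --
  FD 4: (7.464,-12.928) -> (4,-14.928) [heading=210, draw]
  RT 30: heading 210 -> 180
  -- iteration 7/12 --
  FD 4: (4,-14.928) -> (0,-14.928) [heading=180, draw]
  RT 30: heading 180 -> 150
  -- iteration 8/12 --
  FD 4: (0,-14.928) -> (-3.464,-12.928) [heading=150, draw]
  RT 30: heading 150 -> 120
  -- iteration 9/12 --
  FD 4: (-3.464,-12.928) -> (-5.464,-9.464) [heading=120, draw]
  RT 30: heading 120 -> 90
  -- iteration 10/12 --
  FD 4: (-5.464,-9.464) -> (-5.464,-5.464) [heading=90, draw]
  RT 30: heading 90 -> 60
  -- iteration 11/12 --
  FD 4: (-5.464,-5.464) -> (-3.464,-2) [heading=60, draw]
  RT 30: heading 60 -> 30
  -- iteration 12/12 --
  FD 4: (-3.464,-2) -> (0,0) [heading=30, draw]
  RT 30: heading 30 -> 0
]
Final: pos=(0,0), heading=0, 12 segment(s) drawn

Start position: (0, 0)
Final position: (0, 0)
Distance = 0; < 1e-6 -> CLOSED

Answer: yes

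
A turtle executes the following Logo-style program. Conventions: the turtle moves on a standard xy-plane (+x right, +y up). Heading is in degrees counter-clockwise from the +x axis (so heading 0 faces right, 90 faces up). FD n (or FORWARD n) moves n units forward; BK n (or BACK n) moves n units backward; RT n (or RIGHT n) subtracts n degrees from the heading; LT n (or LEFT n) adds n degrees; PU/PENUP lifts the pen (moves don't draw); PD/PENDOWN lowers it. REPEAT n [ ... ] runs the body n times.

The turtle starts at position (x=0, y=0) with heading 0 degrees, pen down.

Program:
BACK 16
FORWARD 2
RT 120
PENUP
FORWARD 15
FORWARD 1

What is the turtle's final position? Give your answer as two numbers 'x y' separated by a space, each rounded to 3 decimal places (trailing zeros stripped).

Answer: -22 -13.856

Derivation:
Executing turtle program step by step:
Start: pos=(0,0), heading=0, pen down
BK 16: (0,0) -> (-16,0) [heading=0, draw]
FD 2: (-16,0) -> (-14,0) [heading=0, draw]
RT 120: heading 0 -> 240
PU: pen up
FD 15: (-14,0) -> (-21.5,-12.99) [heading=240, move]
FD 1: (-21.5,-12.99) -> (-22,-13.856) [heading=240, move]
Final: pos=(-22,-13.856), heading=240, 2 segment(s) drawn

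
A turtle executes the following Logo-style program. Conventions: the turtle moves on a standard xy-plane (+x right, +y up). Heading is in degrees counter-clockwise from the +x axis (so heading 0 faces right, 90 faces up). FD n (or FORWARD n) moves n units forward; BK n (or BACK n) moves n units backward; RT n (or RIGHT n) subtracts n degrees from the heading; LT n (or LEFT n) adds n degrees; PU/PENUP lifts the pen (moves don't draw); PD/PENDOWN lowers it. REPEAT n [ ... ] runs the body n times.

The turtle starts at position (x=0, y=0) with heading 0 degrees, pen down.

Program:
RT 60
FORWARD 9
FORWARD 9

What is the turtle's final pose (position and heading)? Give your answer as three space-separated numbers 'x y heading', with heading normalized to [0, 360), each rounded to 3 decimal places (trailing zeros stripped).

Answer: 9 -15.588 300

Derivation:
Executing turtle program step by step:
Start: pos=(0,0), heading=0, pen down
RT 60: heading 0 -> 300
FD 9: (0,0) -> (4.5,-7.794) [heading=300, draw]
FD 9: (4.5,-7.794) -> (9,-15.588) [heading=300, draw]
Final: pos=(9,-15.588), heading=300, 2 segment(s) drawn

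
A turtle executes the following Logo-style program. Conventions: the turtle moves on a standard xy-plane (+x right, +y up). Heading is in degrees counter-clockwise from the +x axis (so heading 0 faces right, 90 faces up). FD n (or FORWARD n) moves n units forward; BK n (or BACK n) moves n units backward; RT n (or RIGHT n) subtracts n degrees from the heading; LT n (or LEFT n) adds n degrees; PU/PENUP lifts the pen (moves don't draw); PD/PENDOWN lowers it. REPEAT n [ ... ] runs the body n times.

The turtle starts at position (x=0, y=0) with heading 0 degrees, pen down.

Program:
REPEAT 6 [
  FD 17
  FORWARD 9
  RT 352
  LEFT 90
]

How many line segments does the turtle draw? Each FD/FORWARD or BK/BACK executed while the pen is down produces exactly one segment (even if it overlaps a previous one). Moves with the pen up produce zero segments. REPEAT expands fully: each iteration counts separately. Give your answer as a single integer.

Answer: 12

Derivation:
Executing turtle program step by step:
Start: pos=(0,0), heading=0, pen down
REPEAT 6 [
  -- iteration 1/6 --
  FD 17: (0,0) -> (17,0) [heading=0, draw]
  FD 9: (17,0) -> (26,0) [heading=0, draw]
  RT 352: heading 0 -> 8
  LT 90: heading 8 -> 98
  -- iteration 2/6 --
  FD 17: (26,0) -> (23.634,16.835) [heading=98, draw]
  FD 9: (23.634,16.835) -> (22.381,25.747) [heading=98, draw]
  RT 352: heading 98 -> 106
  LT 90: heading 106 -> 196
  -- iteration 3/6 --
  FD 17: (22.381,25.747) -> (6.04,21.061) [heading=196, draw]
  FD 9: (6.04,21.061) -> (-2.611,18.58) [heading=196, draw]
  RT 352: heading 196 -> 204
  LT 90: heading 204 -> 294
  -- iteration 4/6 --
  FD 17: (-2.611,18.58) -> (4.303,3.05) [heading=294, draw]
  FD 9: (4.303,3.05) -> (7.964,-5.172) [heading=294, draw]
  RT 352: heading 294 -> 302
  LT 90: heading 302 -> 32
  -- iteration 5/6 --
  FD 17: (7.964,-5.172) -> (22.381,3.837) [heading=32, draw]
  FD 9: (22.381,3.837) -> (30.013,8.606) [heading=32, draw]
  RT 352: heading 32 -> 40
  LT 90: heading 40 -> 130
  -- iteration 6/6 --
  FD 17: (30.013,8.606) -> (19.086,21.629) [heading=130, draw]
  FD 9: (19.086,21.629) -> (13.301,28.523) [heading=130, draw]
  RT 352: heading 130 -> 138
  LT 90: heading 138 -> 228
]
Final: pos=(13.301,28.523), heading=228, 12 segment(s) drawn
Segments drawn: 12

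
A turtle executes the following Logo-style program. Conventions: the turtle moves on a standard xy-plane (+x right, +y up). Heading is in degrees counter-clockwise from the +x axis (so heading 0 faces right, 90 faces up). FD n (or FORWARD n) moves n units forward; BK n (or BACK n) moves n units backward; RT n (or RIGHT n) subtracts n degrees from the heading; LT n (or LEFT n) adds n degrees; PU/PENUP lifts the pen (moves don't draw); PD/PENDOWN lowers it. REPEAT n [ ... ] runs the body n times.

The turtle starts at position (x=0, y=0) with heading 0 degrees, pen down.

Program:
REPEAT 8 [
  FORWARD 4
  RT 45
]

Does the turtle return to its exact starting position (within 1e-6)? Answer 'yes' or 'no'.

Executing turtle program step by step:
Start: pos=(0,0), heading=0, pen down
REPEAT 8 [
  -- iteration 1/8 --
  FD 4: (0,0) -> (4,0) [heading=0, draw]
  RT 45: heading 0 -> 315
  -- iteration 2/8 --
  FD 4: (4,0) -> (6.828,-2.828) [heading=315, draw]
  RT 45: heading 315 -> 270
  -- iteration 3/8 --
  FD 4: (6.828,-2.828) -> (6.828,-6.828) [heading=270, draw]
  RT 45: heading 270 -> 225
  -- iteration 4/8 --
  FD 4: (6.828,-6.828) -> (4,-9.657) [heading=225, draw]
  RT 45: heading 225 -> 180
  -- iteration 5/8 --
  FD 4: (4,-9.657) -> (0,-9.657) [heading=180, draw]
  RT 45: heading 180 -> 135
  -- iteration 6/8 --
  FD 4: (0,-9.657) -> (-2.828,-6.828) [heading=135, draw]
  RT 45: heading 135 -> 90
  -- iteration 7/8 --
  FD 4: (-2.828,-6.828) -> (-2.828,-2.828) [heading=90, draw]
  RT 45: heading 90 -> 45
  -- iteration 8/8 --
  FD 4: (-2.828,-2.828) -> (0,0) [heading=45, draw]
  RT 45: heading 45 -> 0
]
Final: pos=(0,0), heading=0, 8 segment(s) drawn

Start position: (0, 0)
Final position: (0, 0)
Distance = 0; < 1e-6 -> CLOSED

Answer: yes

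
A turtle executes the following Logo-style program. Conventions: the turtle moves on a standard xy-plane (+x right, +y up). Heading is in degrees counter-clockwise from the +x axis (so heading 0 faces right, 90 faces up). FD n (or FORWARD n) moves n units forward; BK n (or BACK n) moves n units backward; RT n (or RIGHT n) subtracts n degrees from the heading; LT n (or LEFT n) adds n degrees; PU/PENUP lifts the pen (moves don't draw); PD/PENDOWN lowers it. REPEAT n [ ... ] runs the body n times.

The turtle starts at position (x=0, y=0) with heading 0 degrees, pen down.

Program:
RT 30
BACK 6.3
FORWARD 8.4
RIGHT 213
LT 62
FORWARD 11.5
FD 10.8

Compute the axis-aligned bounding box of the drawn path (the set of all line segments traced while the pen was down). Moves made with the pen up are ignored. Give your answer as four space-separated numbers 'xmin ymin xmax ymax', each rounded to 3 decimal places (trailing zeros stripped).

Executing turtle program step by step:
Start: pos=(0,0), heading=0, pen down
RT 30: heading 0 -> 330
BK 6.3: (0,0) -> (-5.456,3.15) [heading=330, draw]
FD 8.4: (-5.456,3.15) -> (1.819,-1.05) [heading=330, draw]
RT 213: heading 330 -> 117
LT 62: heading 117 -> 179
FD 11.5: (1.819,-1.05) -> (-9.68,-0.849) [heading=179, draw]
FD 10.8: (-9.68,-0.849) -> (-20.478,-0.661) [heading=179, draw]
Final: pos=(-20.478,-0.661), heading=179, 4 segment(s) drawn

Segment endpoints: x in {-20.478, -9.68, -5.456, 0, 1.819}, y in {-1.05, -0.849, -0.661, 0, 3.15}
xmin=-20.478, ymin=-1.05, xmax=1.819, ymax=3.15

Answer: -20.478 -1.05 1.819 3.15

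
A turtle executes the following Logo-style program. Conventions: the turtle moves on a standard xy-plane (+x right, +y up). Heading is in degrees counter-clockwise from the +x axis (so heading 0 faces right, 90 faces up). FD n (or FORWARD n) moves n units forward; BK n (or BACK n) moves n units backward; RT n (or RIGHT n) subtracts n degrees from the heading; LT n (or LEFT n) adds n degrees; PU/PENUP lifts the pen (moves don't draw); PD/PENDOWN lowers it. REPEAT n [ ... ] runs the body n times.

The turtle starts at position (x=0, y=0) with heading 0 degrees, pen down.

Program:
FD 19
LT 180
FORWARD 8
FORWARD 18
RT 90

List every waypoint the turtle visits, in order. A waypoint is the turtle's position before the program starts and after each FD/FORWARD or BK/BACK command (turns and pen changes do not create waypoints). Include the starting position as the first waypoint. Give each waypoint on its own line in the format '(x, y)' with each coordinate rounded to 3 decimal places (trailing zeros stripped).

Answer: (0, 0)
(19, 0)
(11, 0)
(-7, 0)

Derivation:
Executing turtle program step by step:
Start: pos=(0,0), heading=0, pen down
FD 19: (0,0) -> (19,0) [heading=0, draw]
LT 180: heading 0 -> 180
FD 8: (19,0) -> (11,0) [heading=180, draw]
FD 18: (11,0) -> (-7,0) [heading=180, draw]
RT 90: heading 180 -> 90
Final: pos=(-7,0), heading=90, 3 segment(s) drawn
Waypoints (4 total):
(0, 0)
(19, 0)
(11, 0)
(-7, 0)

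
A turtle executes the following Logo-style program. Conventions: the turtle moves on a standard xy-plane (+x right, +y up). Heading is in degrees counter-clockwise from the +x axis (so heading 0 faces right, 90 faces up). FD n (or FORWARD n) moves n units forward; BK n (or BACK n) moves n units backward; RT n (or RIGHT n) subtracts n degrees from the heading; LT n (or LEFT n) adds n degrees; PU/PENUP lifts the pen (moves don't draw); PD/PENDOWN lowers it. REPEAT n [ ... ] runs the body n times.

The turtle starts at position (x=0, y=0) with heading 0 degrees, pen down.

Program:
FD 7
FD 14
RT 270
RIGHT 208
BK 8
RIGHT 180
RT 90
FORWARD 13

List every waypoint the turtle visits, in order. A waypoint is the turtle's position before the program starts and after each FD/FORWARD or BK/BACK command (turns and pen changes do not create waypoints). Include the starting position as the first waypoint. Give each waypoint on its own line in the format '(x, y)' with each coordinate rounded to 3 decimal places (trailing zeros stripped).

Answer: (0, 0)
(7, 0)
(21, 0)
(24.756, 7.064)
(36.234, 0.96)

Derivation:
Executing turtle program step by step:
Start: pos=(0,0), heading=0, pen down
FD 7: (0,0) -> (7,0) [heading=0, draw]
FD 14: (7,0) -> (21,0) [heading=0, draw]
RT 270: heading 0 -> 90
RT 208: heading 90 -> 242
BK 8: (21,0) -> (24.756,7.064) [heading=242, draw]
RT 180: heading 242 -> 62
RT 90: heading 62 -> 332
FD 13: (24.756,7.064) -> (36.234,0.96) [heading=332, draw]
Final: pos=(36.234,0.96), heading=332, 4 segment(s) drawn
Waypoints (5 total):
(0, 0)
(7, 0)
(21, 0)
(24.756, 7.064)
(36.234, 0.96)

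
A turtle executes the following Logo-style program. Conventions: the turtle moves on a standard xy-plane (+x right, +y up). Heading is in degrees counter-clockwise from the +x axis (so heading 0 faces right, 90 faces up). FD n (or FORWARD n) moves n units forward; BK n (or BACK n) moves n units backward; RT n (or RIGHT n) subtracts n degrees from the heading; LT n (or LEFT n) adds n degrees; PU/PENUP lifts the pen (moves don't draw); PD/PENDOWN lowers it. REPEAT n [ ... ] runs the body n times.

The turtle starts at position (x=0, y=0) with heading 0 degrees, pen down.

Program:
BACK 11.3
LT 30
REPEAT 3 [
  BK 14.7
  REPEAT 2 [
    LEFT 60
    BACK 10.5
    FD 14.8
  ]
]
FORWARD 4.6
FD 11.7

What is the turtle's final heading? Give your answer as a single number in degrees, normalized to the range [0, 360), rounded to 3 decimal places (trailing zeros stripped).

Answer: 30

Derivation:
Executing turtle program step by step:
Start: pos=(0,0), heading=0, pen down
BK 11.3: (0,0) -> (-11.3,0) [heading=0, draw]
LT 30: heading 0 -> 30
REPEAT 3 [
  -- iteration 1/3 --
  BK 14.7: (-11.3,0) -> (-24.031,-7.35) [heading=30, draw]
  REPEAT 2 [
    -- iteration 1/2 --
    LT 60: heading 30 -> 90
    BK 10.5: (-24.031,-7.35) -> (-24.031,-17.85) [heading=90, draw]
    FD 14.8: (-24.031,-17.85) -> (-24.031,-3.05) [heading=90, draw]
    -- iteration 2/2 --
    LT 60: heading 90 -> 150
    BK 10.5: (-24.031,-3.05) -> (-14.937,-8.3) [heading=150, draw]
    FD 14.8: (-14.937,-8.3) -> (-27.754,-0.9) [heading=150, draw]
  ]
  -- iteration 2/3 --
  BK 14.7: (-27.754,-0.9) -> (-15.024,-8.25) [heading=150, draw]
  REPEAT 2 [
    -- iteration 1/2 --
    LT 60: heading 150 -> 210
    BK 10.5: (-15.024,-8.25) -> (-5.931,-3) [heading=210, draw]
    FD 14.8: (-5.931,-3) -> (-18.748,-10.4) [heading=210, draw]
    -- iteration 2/2 --
    LT 60: heading 210 -> 270
    BK 10.5: (-18.748,-10.4) -> (-18.748,0.1) [heading=270, draw]
    FD 14.8: (-18.748,0.1) -> (-18.748,-14.7) [heading=270, draw]
  ]
  -- iteration 3/3 --
  BK 14.7: (-18.748,-14.7) -> (-18.748,0) [heading=270, draw]
  REPEAT 2 [
    -- iteration 1/2 --
    LT 60: heading 270 -> 330
    BK 10.5: (-18.748,0) -> (-27.841,5.25) [heading=330, draw]
    FD 14.8: (-27.841,5.25) -> (-15.024,-2.15) [heading=330, draw]
    -- iteration 2/2 --
    LT 60: heading 330 -> 30
    BK 10.5: (-15.024,-2.15) -> (-24.117,-7.4) [heading=30, draw]
    FD 14.8: (-24.117,-7.4) -> (-11.3,0) [heading=30, draw]
  ]
]
FD 4.6: (-11.3,0) -> (-7.316,2.3) [heading=30, draw]
FD 11.7: (-7.316,2.3) -> (2.816,8.15) [heading=30, draw]
Final: pos=(2.816,8.15), heading=30, 18 segment(s) drawn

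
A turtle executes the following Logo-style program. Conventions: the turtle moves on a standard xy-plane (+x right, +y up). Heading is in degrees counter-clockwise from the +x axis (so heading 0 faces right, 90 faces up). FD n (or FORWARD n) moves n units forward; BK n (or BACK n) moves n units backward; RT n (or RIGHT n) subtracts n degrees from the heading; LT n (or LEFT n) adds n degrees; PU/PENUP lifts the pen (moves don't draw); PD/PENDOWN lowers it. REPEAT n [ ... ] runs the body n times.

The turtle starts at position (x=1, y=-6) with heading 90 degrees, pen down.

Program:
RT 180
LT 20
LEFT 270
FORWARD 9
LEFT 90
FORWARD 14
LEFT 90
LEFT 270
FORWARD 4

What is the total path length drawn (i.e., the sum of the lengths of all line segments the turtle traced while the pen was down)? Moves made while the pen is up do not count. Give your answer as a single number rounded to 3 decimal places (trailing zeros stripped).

Answer: 27

Derivation:
Executing turtle program step by step:
Start: pos=(1,-6), heading=90, pen down
RT 180: heading 90 -> 270
LT 20: heading 270 -> 290
LT 270: heading 290 -> 200
FD 9: (1,-6) -> (-7.457,-9.078) [heading=200, draw]
LT 90: heading 200 -> 290
FD 14: (-7.457,-9.078) -> (-2.669,-22.234) [heading=290, draw]
LT 90: heading 290 -> 20
LT 270: heading 20 -> 290
FD 4: (-2.669,-22.234) -> (-1.301,-25.993) [heading=290, draw]
Final: pos=(-1.301,-25.993), heading=290, 3 segment(s) drawn

Segment lengths:
  seg 1: (1,-6) -> (-7.457,-9.078), length = 9
  seg 2: (-7.457,-9.078) -> (-2.669,-22.234), length = 14
  seg 3: (-2.669,-22.234) -> (-1.301,-25.993), length = 4
Total = 27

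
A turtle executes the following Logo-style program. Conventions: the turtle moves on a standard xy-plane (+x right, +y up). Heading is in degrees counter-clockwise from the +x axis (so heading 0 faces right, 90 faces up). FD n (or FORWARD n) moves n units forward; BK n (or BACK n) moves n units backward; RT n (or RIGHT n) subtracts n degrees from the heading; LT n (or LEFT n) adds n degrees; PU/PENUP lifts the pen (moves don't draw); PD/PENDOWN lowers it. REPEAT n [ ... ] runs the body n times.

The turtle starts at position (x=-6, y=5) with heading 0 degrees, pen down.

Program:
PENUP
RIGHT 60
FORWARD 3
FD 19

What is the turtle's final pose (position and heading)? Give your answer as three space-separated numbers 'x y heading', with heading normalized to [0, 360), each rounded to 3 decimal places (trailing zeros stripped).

Executing turtle program step by step:
Start: pos=(-6,5), heading=0, pen down
PU: pen up
RT 60: heading 0 -> 300
FD 3: (-6,5) -> (-4.5,2.402) [heading=300, move]
FD 19: (-4.5,2.402) -> (5,-14.053) [heading=300, move]
Final: pos=(5,-14.053), heading=300, 0 segment(s) drawn

Answer: 5 -14.053 300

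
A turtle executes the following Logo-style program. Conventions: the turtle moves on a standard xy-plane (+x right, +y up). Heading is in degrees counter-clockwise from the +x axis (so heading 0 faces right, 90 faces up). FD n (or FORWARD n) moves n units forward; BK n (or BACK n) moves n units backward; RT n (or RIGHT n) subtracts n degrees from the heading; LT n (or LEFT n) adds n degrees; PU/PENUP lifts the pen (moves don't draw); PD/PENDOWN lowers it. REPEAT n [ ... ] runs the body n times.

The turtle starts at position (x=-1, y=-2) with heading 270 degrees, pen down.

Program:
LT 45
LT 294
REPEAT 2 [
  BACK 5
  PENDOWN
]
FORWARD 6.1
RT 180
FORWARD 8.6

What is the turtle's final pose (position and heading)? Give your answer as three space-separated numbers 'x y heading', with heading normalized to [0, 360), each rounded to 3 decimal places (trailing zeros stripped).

Answer: 3.48 9.67 69

Derivation:
Executing turtle program step by step:
Start: pos=(-1,-2), heading=270, pen down
LT 45: heading 270 -> 315
LT 294: heading 315 -> 249
REPEAT 2 [
  -- iteration 1/2 --
  BK 5: (-1,-2) -> (0.792,2.668) [heading=249, draw]
  PD: pen down
  -- iteration 2/2 --
  BK 5: (0.792,2.668) -> (2.584,7.336) [heading=249, draw]
  PD: pen down
]
FD 6.1: (2.584,7.336) -> (0.398,1.641) [heading=249, draw]
RT 180: heading 249 -> 69
FD 8.6: (0.398,1.641) -> (3.48,9.67) [heading=69, draw]
Final: pos=(3.48,9.67), heading=69, 4 segment(s) drawn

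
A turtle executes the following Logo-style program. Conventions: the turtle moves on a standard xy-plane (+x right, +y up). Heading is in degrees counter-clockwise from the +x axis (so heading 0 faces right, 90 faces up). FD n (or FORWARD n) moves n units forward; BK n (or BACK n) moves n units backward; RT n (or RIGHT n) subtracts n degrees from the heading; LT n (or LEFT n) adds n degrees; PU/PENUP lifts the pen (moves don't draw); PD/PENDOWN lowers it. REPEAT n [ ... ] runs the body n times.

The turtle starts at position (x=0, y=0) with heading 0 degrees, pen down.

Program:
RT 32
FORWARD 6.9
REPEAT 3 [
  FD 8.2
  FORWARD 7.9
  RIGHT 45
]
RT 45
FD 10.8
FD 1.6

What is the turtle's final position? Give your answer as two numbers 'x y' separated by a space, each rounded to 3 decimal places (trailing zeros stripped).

Executing turtle program step by step:
Start: pos=(0,0), heading=0, pen down
RT 32: heading 0 -> 328
FD 6.9: (0,0) -> (5.852,-3.656) [heading=328, draw]
REPEAT 3 [
  -- iteration 1/3 --
  FD 8.2: (5.852,-3.656) -> (12.806,-8.002) [heading=328, draw]
  FD 7.9: (12.806,-8.002) -> (19.505,-12.188) [heading=328, draw]
  RT 45: heading 328 -> 283
  -- iteration 2/3 --
  FD 8.2: (19.505,-12.188) -> (21.35,-20.178) [heading=283, draw]
  FD 7.9: (21.35,-20.178) -> (23.127,-27.876) [heading=283, draw]
  RT 45: heading 283 -> 238
  -- iteration 3/3 --
  FD 8.2: (23.127,-27.876) -> (18.781,-34.829) [heading=238, draw]
  FD 7.9: (18.781,-34.829) -> (14.595,-41.529) [heading=238, draw]
  RT 45: heading 238 -> 193
]
RT 45: heading 193 -> 148
FD 10.8: (14.595,-41.529) -> (5.436,-35.806) [heading=148, draw]
FD 1.6: (5.436,-35.806) -> (4.079,-34.958) [heading=148, draw]
Final: pos=(4.079,-34.958), heading=148, 9 segment(s) drawn

Answer: 4.079 -34.958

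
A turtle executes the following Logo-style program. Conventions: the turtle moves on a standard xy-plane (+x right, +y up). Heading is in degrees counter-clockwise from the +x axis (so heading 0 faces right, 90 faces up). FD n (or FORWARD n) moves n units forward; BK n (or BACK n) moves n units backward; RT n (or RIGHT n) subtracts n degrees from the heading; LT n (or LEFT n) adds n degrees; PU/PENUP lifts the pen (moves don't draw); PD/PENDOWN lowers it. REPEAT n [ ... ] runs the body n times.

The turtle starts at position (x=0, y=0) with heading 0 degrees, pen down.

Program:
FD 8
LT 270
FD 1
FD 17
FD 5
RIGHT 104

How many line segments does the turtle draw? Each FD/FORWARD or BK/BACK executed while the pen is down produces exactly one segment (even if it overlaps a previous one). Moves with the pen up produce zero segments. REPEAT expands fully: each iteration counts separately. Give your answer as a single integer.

Executing turtle program step by step:
Start: pos=(0,0), heading=0, pen down
FD 8: (0,0) -> (8,0) [heading=0, draw]
LT 270: heading 0 -> 270
FD 1: (8,0) -> (8,-1) [heading=270, draw]
FD 17: (8,-1) -> (8,-18) [heading=270, draw]
FD 5: (8,-18) -> (8,-23) [heading=270, draw]
RT 104: heading 270 -> 166
Final: pos=(8,-23), heading=166, 4 segment(s) drawn
Segments drawn: 4

Answer: 4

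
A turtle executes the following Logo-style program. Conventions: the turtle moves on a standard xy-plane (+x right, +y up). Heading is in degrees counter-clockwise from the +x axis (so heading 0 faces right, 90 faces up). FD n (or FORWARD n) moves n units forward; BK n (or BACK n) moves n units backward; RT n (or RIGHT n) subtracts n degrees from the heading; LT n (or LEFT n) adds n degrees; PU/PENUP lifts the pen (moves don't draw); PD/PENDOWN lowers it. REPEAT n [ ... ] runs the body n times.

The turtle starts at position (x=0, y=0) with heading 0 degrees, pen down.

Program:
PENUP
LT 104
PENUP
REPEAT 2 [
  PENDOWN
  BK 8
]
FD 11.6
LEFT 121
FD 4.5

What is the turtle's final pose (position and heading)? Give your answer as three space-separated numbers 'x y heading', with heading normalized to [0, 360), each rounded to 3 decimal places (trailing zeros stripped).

Answer: -2.118 -7.451 225

Derivation:
Executing turtle program step by step:
Start: pos=(0,0), heading=0, pen down
PU: pen up
LT 104: heading 0 -> 104
PU: pen up
REPEAT 2 [
  -- iteration 1/2 --
  PD: pen down
  BK 8: (0,0) -> (1.935,-7.762) [heading=104, draw]
  -- iteration 2/2 --
  PD: pen down
  BK 8: (1.935,-7.762) -> (3.871,-15.525) [heading=104, draw]
]
FD 11.6: (3.871,-15.525) -> (1.064,-4.269) [heading=104, draw]
LT 121: heading 104 -> 225
FD 4.5: (1.064,-4.269) -> (-2.118,-7.451) [heading=225, draw]
Final: pos=(-2.118,-7.451), heading=225, 4 segment(s) drawn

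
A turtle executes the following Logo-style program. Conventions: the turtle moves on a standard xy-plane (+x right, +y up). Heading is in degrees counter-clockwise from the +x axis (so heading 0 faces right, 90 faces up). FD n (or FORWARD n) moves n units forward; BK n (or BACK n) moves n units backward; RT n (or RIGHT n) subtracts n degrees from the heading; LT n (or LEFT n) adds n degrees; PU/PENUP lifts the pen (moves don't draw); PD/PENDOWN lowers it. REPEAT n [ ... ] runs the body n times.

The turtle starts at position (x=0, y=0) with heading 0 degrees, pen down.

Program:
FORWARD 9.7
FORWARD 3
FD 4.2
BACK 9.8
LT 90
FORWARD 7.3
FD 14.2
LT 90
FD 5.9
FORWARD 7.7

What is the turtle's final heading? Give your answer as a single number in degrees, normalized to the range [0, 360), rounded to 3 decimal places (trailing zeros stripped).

Answer: 180

Derivation:
Executing turtle program step by step:
Start: pos=(0,0), heading=0, pen down
FD 9.7: (0,0) -> (9.7,0) [heading=0, draw]
FD 3: (9.7,0) -> (12.7,0) [heading=0, draw]
FD 4.2: (12.7,0) -> (16.9,0) [heading=0, draw]
BK 9.8: (16.9,0) -> (7.1,0) [heading=0, draw]
LT 90: heading 0 -> 90
FD 7.3: (7.1,0) -> (7.1,7.3) [heading=90, draw]
FD 14.2: (7.1,7.3) -> (7.1,21.5) [heading=90, draw]
LT 90: heading 90 -> 180
FD 5.9: (7.1,21.5) -> (1.2,21.5) [heading=180, draw]
FD 7.7: (1.2,21.5) -> (-6.5,21.5) [heading=180, draw]
Final: pos=(-6.5,21.5), heading=180, 8 segment(s) drawn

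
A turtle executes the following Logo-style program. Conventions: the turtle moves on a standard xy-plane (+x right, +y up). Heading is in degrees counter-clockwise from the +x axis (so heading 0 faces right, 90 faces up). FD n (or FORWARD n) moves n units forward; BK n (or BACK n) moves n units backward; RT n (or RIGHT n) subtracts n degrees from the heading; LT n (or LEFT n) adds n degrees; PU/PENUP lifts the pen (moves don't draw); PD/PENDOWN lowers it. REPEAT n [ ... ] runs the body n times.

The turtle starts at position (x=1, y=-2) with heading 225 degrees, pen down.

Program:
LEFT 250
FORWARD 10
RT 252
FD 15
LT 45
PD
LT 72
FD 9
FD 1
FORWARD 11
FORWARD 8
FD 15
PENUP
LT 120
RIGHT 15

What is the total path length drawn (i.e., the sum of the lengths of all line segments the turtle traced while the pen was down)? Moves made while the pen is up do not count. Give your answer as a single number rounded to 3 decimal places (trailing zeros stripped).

Answer: 69

Derivation:
Executing turtle program step by step:
Start: pos=(1,-2), heading=225, pen down
LT 250: heading 225 -> 115
FD 10: (1,-2) -> (-3.226,7.063) [heading=115, draw]
RT 252: heading 115 -> 223
FD 15: (-3.226,7.063) -> (-14.196,-3.167) [heading=223, draw]
LT 45: heading 223 -> 268
PD: pen down
LT 72: heading 268 -> 340
FD 9: (-14.196,-3.167) -> (-5.739,-6.245) [heading=340, draw]
FD 1: (-5.739,-6.245) -> (-4.8,-6.587) [heading=340, draw]
FD 11: (-4.8,-6.587) -> (5.537,-10.349) [heading=340, draw]
FD 8: (5.537,-10.349) -> (13.055,-13.085) [heading=340, draw]
FD 15: (13.055,-13.085) -> (27.15,-18.216) [heading=340, draw]
PU: pen up
LT 120: heading 340 -> 100
RT 15: heading 100 -> 85
Final: pos=(27.15,-18.216), heading=85, 7 segment(s) drawn

Segment lengths:
  seg 1: (1,-2) -> (-3.226,7.063), length = 10
  seg 2: (-3.226,7.063) -> (-14.196,-3.167), length = 15
  seg 3: (-14.196,-3.167) -> (-5.739,-6.245), length = 9
  seg 4: (-5.739,-6.245) -> (-4.8,-6.587), length = 1
  seg 5: (-4.8,-6.587) -> (5.537,-10.349), length = 11
  seg 6: (5.537,-10.349) -> (13.055,-13.085), length = 8
  seg 7: (13.055,-13.085) -> (27.15,-18.216), length = 15
Total = 69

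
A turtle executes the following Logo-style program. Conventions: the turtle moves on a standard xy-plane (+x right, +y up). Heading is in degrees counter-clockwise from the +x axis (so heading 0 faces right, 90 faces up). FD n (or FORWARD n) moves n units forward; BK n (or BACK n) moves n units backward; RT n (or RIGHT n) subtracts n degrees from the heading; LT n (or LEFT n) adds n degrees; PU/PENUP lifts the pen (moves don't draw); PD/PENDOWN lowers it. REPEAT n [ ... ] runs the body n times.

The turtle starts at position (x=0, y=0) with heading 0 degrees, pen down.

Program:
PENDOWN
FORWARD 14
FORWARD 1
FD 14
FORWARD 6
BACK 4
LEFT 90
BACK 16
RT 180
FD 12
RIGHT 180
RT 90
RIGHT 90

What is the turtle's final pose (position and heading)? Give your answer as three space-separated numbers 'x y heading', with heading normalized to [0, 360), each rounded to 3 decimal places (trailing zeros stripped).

Executing turtle program step by step:
Start: pos=(0,0), heading=0, pen down
PD: pen down
FD 14: (0,0) -> (14,0) [heading=0, draw]
FD 1: (14,0) -> (15,0) [heading=0, draw]
FD 14: (15,0) -> (29,0) [heading=0, draw]
FD 6: (29,0) -> (35,0) [heading=0, draw]
BK 4: (35,0) -> (31,0) [heading=0, draw]
LT 90: heading 0 -> 90
BK 16: (31,0) -> (31,-16) [heading=90, draw]
RT 180: heading 90 -> 270
FD 12: (31,-16) -> (31,-28) [heading=270, draw]
RT 180: heading 270 -> 90
RT 90: heading 90 -> 0
RT 90: heading 0 -> 270
Final: pos=(31,-28), heading=270, 7 segment(s) drawn

Answer: 31 -28 270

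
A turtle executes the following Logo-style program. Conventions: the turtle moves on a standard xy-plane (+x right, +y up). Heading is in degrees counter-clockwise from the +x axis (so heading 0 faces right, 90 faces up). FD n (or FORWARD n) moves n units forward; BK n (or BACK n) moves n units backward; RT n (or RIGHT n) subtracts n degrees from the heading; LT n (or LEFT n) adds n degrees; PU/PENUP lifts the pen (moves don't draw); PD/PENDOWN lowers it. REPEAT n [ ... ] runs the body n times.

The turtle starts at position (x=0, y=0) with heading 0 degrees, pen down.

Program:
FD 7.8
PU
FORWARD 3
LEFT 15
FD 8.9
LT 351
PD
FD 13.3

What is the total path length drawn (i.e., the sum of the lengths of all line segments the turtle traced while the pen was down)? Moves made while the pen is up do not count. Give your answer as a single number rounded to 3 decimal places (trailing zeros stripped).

Answer: 21.1

Derivation:
Executing turtle program step by step:
Start: pos=(0,0), heading=0, pen down
FD 7.8: (0,0) -> (7.8,0) [heading=0, draw]
PU: pen up
FD 3: (7.8,0) -> (10.8,0) [heading=0, move]
LT 15: heading 0 -> 15
FD 8.9: (10.8,0) -> (19.397,2.303) [heading=15, move]
LT 351: heading 15 -> 6
PD: pen down
FD 13.3: (19.397,2.303) -> (32.624,3.694) [heading=6, draw]
Final: pos=(32.624,3.694), heading=6, 2 segment(s) drawn

Segment lengths:
  seg 1: (0,0) -> (7.8,0), length = 7.8
  seg 2: (19.397,2.303) -> (32.624,3.694), length = 13.3
Total = 21.1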